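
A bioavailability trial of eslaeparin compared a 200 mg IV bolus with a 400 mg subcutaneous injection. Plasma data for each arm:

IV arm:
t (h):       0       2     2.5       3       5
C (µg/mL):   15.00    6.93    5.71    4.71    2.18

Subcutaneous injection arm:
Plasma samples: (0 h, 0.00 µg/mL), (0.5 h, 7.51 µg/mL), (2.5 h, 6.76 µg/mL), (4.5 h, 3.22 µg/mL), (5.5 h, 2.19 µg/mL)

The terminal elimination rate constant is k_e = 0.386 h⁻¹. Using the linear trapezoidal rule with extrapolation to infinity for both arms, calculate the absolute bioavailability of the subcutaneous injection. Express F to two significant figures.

F = 0.43

Trapezoidal AUC_0→5 (IV):
  [0→2]: (15.00+6.93)/2 × 2 = 21.93
  [2→2.5]: (6.93+5.71)/2 × 0.5 = 3.16
  [2.5→3]: (5.71+4.71)/2 × 0.5 = 2.605
  [3→5]: (4.71+2.18)/2 × 2 = 6.89
  Sum = 34.585 µg/mL·h
IV tail: 2.18/0.386 = 5.648; AUC_iv,0→∞ = 34.585 + 5.648 = 40.233 µg/mL·h
Trapezoidal AUC_0→5.5 (subcutaneous injection):
  [0→0.5]: (0.00+7.51)/2 × 0.5 = 1.8775
  [0.5→2.5]: (7.51+6.76)/2 × 2 = 14.27
  [2.5→4.5]: (6.76+3.22)/2 × 2 = 9.98
  [4.5→5.5]: (3.22+2.19)/2 × 1 = 2.705
  Sum = 28.8325 µg/mL·h
subcutaneous injection tail: 2.19/0.386 = 5.674; AUC_ev,0→∞ = 28.8325 + 5.674 = 34.5065 µg/mL·h
F = (AUC_ev/D_ev)/(AUC_iv/D_iv) = (34.5065/400)/(40.233/200) = 0.08626625/0.201165 = 0.4288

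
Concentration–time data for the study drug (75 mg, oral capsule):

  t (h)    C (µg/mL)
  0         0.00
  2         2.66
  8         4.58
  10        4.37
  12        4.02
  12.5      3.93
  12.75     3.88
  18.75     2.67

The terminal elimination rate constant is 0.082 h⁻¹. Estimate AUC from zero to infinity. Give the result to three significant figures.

AUC = 96.9 µg/mL·h

Trapezoidal AUC_0→18.75:
  [0→2]: (0.00+2.66)/2 × 2 = 2.66
  [2→8]: (2.66+4.58)/2 × 6 = 21.72
  [8→10]: (4.58+4.37)/2 × 2 = 8.95
  [10→12]: (4.37+4.02)/2 × 2 = 8.39
  [12→12.5]: (4.02+3.93)/2 × 0.5 = 1.9875
  [12.5→12.75]: (3.93+3.88)/2 × 0.25 = 0.97625
  [12.75→18.75]: (3.88+2.67)/2 × 6 = 19.65
  Sum = 64.33375 µg/mL·h
Extrapolated tail: C_last / k_e = 2.67 / 0.082 = 32.561
AUC_0→∞ = 64.33375 + 32.561 = 96.89475 µg/mL·h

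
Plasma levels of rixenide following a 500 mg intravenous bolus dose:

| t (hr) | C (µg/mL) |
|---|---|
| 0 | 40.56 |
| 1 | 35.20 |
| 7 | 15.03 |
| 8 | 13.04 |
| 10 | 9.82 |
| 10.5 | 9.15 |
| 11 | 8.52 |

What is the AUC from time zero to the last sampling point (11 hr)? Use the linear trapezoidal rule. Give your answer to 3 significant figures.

Trapezoidal AUC_0→11:
  [0→1]: (40.56+35.20)/2 × 1 = 37.88
  [1→7]: (35.20+15.03)/2 × 6 = 150.69
  [7→8]: (15.03+13.04)/2 × 1 = 14.035
  [8→10]: (13.04+9.82)/2 × 2 = 22.86
  [10→10.5]: (9.82+9.15)/2 × 0.5 = 4.7425
  [10.5→11]: (9.15+8.52)/2 × 0.5 = 4.4175
  Sum = 234.625 µg/mL·hr

AUC = 235 µg/mL·hr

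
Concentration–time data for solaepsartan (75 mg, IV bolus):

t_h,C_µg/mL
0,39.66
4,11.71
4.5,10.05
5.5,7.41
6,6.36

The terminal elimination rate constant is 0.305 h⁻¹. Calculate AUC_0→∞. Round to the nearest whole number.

Trapezoidal AUC_0→6:
  [0→4]: (39.66+11.71)/2 × 4 = 102.74
  [4→4.5]: (11.71+10.05)/2 × 0.5 = 5.44
  [4.5→5.5]: (10.05+7.41)/2 × 1 = 8.73
  [5.5→6]: (7.41+6.36)/2 × 0.5 = 3.4425
  Sum = 120.3525 µg/mL·h
Extrapolated tail: C_last / k_e = 6.36 / 0.305 = 20.852
AUC_0→∞ = 120.3525 + 20.852 = 141.2045 µg/mL·h

AUC = 141 µg/mL·h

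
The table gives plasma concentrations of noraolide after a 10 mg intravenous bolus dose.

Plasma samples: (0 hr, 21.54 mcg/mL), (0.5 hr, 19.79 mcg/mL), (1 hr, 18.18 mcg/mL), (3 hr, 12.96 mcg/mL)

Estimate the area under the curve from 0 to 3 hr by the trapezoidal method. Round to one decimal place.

AUC = 51.0 mcg/mL·hr

Trapezoidal AUC_0→3:
  [0→0.5]: (21.54+19.79)/2 × 0.5 = 10.3325
  [0.5→1]: (19.79+18.18)/2 × 0.5 = 9.4925
  [1→3]: (18.18+12.96)/2 × 2 = 31.14
  Sum = 50.965 mcg/mL·hr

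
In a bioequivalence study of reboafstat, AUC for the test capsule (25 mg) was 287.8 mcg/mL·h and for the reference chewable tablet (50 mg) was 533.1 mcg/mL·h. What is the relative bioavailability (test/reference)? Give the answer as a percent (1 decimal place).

F_rel = (AUC_test/D_test) / (AUC_ref/D_ref)
      = (287.8/25) / (533.1/50)
      = 11.512 / 10.662 = 1.0797 = 107.97%

F_rel = 108.0%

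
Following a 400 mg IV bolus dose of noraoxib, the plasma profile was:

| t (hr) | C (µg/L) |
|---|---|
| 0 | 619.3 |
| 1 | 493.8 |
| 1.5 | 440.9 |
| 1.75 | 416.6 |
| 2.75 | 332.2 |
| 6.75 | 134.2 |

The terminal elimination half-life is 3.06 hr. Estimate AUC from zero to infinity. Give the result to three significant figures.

Trapezoidal AUC_0→6.75:
  [0→1]: (619.3+493.8)/2 × 1 = 556.55
  [1→1.5]: (493.8+440.9)/2 × 0.5 = 233.675
  [1.5→1.75]: (440.9+416.6)/2 × 0.25 = 107.1875
  [1.75→2.75]: (416.6+332.2)/2 × 1 = 374.4
  [2.75→6.75]: (332.2+134.2)/2 × 4 = 932.8
  Sum = 2204.6125 µg/L·hr
k_e = ln2 / t½ = 0.693147 / 3.06 = 0.2265 hr^-1
Extrapolated tail: C_last / k_e = 134.2 / 0.2265 = 592.494
AUC_0→∞ = 2204.6125 + 592.494 = 2797.1065 µg/L·hr

AUC = 2800 µg/L·hr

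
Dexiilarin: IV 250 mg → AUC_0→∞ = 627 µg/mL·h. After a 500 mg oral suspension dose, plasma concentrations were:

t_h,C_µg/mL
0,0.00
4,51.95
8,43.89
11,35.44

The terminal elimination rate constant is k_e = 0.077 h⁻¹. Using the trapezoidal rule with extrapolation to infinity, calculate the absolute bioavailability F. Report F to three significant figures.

F = 0.698

Trapezoidal AUC_0→11 (oral suspension):
  [0→4]: (0.00+51.95)/2 × 4 = 103.9
  [4→8]: (51.95+43.89)/2 × 4 = 191.68
  [8→11]: (43.89+35.44)/2 × 3 = 118.995
  Sum = 414.575 µg/mL·h
Tail: C_last/k_e = 35.44/0.077 = 460.260
AUC_0→∞ (oral suspension) = 414.575 + 460.260 = 874.835 µg/mL·h
F = (AUC_ev/D_ev)/(AUC_iv/D_iv) = (874.835/500)/(627/250) = 1.74967/2.508 = 0.6976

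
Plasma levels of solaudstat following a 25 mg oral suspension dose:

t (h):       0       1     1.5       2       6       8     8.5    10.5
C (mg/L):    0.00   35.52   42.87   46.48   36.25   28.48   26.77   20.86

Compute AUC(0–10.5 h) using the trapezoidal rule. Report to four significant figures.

Trapezoidal AUC_0→10.5:
  [0→1]: (0.00+35.52)/2 × 1 = 17.76
  [1→1.5]: (35.52+42.87)/2 × 0.5 = 19.5975
  [1.5→2]: (42.87+46.48)/2 × 0.5 = 22.3375
  [2→6]: (46.48+36.25)/2 × 4 = 165.46
  [6→8]: (36.25+28.48)/2 × 2 = 64.73
  [8→8.5]: (28.48+26.77)/2 × 0.5 = 13.8125
  [8.5→10.5]: (26.77+20.86)/2 × 2 = 47.63
  Sum = 351.3275 mg/L·h

AUC = 351.3 mg/L·h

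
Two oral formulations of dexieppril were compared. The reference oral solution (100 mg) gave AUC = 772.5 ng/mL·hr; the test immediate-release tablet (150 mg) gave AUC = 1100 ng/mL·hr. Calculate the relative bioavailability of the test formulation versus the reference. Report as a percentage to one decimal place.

F_rel = (AUC_test/D_test) / (AUC_ref/D_ref)
      = (1100/150) / (772.5/100)
      = 7.33333 / 7.725 = 0.9493 = 94.93%

F_rel = 94.9%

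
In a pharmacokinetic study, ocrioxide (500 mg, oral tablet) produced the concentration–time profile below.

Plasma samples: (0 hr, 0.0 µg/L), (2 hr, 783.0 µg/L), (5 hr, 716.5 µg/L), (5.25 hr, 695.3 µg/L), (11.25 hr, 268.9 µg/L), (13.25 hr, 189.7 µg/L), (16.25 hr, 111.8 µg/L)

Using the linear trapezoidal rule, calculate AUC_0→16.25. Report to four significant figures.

Trapezoidal AUC_0→16.25:
  [0→2]: (0.0+783.0)/2 × 2 = 783.0
  [2→5]: (783.0+716.5)/2 × 3 = 2249.25
  [5→5.25]: (716.5+695.3)/2 × 0.25 = 176.475
  [5.25→11.25]: (695.3+268.9)/2 × 6 = 2892.6
  [11.25→13.25]: (268.9+189.7)/2 × 2 = 458.6
  [13.25→16.25]: (189.7+111.8)/2 × 3 = 452.25
  Sum = 7012.175 µg/L·hr

AUC = 7012 µg/L·hr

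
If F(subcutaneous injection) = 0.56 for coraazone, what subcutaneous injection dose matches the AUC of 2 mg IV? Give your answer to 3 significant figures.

D_subcutaneous = 3.57 mg

For equal systemic exposure: F × D_ev = D_iv
D_ev = D_iv / F = 2 / 0.56 = 3.57143 mg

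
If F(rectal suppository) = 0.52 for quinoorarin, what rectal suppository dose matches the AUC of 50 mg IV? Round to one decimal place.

For equal systemic exposure: F × D_ev = D_iv
D_ev = D_iv / F = 50 / 0.52 = 96.1538 mg

D_rectal = 96.2 mg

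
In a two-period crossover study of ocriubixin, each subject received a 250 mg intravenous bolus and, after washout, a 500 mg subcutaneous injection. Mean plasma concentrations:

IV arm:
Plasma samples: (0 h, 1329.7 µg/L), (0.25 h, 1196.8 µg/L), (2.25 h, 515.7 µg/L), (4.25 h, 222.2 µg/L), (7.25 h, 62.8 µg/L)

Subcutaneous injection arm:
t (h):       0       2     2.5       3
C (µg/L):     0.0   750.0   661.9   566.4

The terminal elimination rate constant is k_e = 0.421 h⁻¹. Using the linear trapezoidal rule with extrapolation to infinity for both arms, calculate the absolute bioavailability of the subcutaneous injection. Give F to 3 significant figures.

F = 0.412

Trapezoidal AUC_0→7.25 (IV):
  [0→0.25]: (1329.7+1196.8)/2 × 0.25 = 315.8125
  [0.25→2.25]: (1196.8+515.7)/2 × 2 = 1712.5
  [2.25→4.25]: (515.7+222.2)/2 × 2 = 737.9
  [4.25→7.25]: (222.2+62.8)/2 × 3 = 427.5
  Sum = 3193.7125 µg/L·h
IV tail: 62.8/0.421 = 149.169; AUC_iv,0→∞ = 3193.7125 + 149.169 = 3342.8815 µg/L·h
Trapezoidal AUC_0→3 (subcutaneous injection):
  [0→2]: (0.0+750.0)/2 × 2 = 750.0
  [2→2.5]: (750.0+661.9)/2 × 0.5 = 352.975
  [2.5→3]: (661.9+566.4)/2 × 0.5 = 307.075
  Sum = 1410.05 µg/L·h
subcutaneous injection tail: 566.4/0.421 = 1345.368; AUC_ev,0→∞ = 1410.05 + 1345.368 = 2755.418 µg/L·h
F = (AUC_ev/D_ev)/(AUC_iv/D_iv) = (2755.418/500)/(3342.8815/250) = 5.510836/13.371526 = 0.4121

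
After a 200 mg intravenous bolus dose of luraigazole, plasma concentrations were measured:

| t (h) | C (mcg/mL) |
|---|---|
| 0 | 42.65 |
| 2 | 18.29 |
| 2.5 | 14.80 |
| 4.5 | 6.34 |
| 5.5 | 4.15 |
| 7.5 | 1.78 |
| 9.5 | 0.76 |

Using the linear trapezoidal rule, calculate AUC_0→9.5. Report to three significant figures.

Trapezoidal AUC_0→9.5:
  [0→2]: (42.65+18.29)/2 × 2 = 60.94
  [2→2.5]: (18.29+14.80)/2 × 0.5 = 8.2725
  [2.5→4.5]: (14.80+6.34)/2 × 2 = 21.14
  [4.5→5.5]: (6.34+4.15)/2 × 1 = 5.245
  [5.5→7.5]: (4.15+1.78)/2 × 2 = 5.93
  [7.5→9.5]: (1.78+0.76)/2 × 2 = 2.54
  Sum = 104.0675 mcg/mL·h

AUC = 104 mcg/mL·h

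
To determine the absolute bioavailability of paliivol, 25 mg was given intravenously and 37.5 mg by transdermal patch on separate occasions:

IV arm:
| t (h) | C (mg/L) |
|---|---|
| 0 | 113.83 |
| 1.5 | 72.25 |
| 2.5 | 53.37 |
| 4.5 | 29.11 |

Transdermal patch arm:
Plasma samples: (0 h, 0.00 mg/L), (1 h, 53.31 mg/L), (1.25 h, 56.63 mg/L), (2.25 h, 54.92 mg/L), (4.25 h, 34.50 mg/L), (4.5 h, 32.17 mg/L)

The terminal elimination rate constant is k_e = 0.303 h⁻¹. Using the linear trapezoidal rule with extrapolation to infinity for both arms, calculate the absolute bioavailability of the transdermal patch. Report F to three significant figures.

Trapezoidal AUC_0→4.5 (IV):
  [0→1.5]: (113.83+72.25)/2 × 1.5 = 139.56
  [1.5→2.5]: (72.25+53.37)/2 × 1 = 62.81
  [2.5→4.5]: (53.37+29.11)/2 × 2 = 82.48
  Sum = 284.85 mg/L·h
IV tail: 29.11/0.303 = 96.073; AUC_iv,0→∞ = 284.85 + 96.073 = 380.923 mg/L·h
Trapezoidal AUC_0→4.5 (transdermal patch):
  [0→1]: (0.00+53.31)/2 × 1 = 26.655
  [1→1.25]: (53.31+56.63)/2 × 0.25 = 13.7425
  [1.25→2.25]: (56.63+54.92)/2 × 1 = 55.775
  [2.25→4.25]: (54.92+34.50)/2 × 2 = 89.42
  [4.25→4.5]: (34.50+32.17)/2 × 0.25 = 8.33375
  Sum = 193.92625 mg/L·h
transdermal patch tail: 32.17/0.303 = 106.172; AUC_ev,0→∞ = 193.92625 + 106.172 = 300.09825 mg/L·h
F = (AUC_ev/D_ev)/(AUC_iv/D_iv) = (300.09825/37.5)/(380.923/25) = 8.00262/15.23692 = 0.5252

F = 0.525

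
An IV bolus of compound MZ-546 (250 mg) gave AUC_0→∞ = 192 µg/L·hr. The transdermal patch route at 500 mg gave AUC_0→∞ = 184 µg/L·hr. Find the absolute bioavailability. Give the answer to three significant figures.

F = 0.479

F = (AUC_ev / D_ev) / (AUC_iv / D_iv)
  = (184/500) / (192/250)
  = 0.368 / 0.768 = 0.4792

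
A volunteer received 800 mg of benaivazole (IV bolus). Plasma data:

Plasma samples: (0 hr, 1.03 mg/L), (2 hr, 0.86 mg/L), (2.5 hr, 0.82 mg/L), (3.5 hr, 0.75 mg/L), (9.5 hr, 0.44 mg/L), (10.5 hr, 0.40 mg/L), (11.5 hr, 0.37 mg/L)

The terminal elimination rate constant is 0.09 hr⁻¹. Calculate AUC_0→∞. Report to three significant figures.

AUC = 11.6 mg/L·hr

Trapezoidal AUC_0→11.5:
  [0→2]: (1.03+0.86)/2 × 2 = 1.89
  [2→2.5]: (0.86+0.82)/2 × 0.5 = 0.42
  [2.5→3.5]: (0.82+0.75)/2 × 1 = 0.785
  [3.5→9.5]: (0.75+0.44)/2 × 6 = 3.57
  [9.5→10.5]: (0.44+0.40)/2 × 1 = 0.42
  [10.5→11.5]: (0.40+0.37)/2 × 1 = 0.385
  Sum = 7.47 mg/L·hr
Extrapolated tail: C_last / k_e = 0.37 / 0.09 = 4.111
AUC_0→∞ = 7.47 + 4.111 = 11.581 mg/L·hr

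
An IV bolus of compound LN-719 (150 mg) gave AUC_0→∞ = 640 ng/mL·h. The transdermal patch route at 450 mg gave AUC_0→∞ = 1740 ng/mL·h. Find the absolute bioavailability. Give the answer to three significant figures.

F = (AUC_ev / D_ev) / (AUC_iv / D_iv)
  = (1740/450) / (640/150)
  = 3.86667 / 4.26667 = 0.9063

F = 0.906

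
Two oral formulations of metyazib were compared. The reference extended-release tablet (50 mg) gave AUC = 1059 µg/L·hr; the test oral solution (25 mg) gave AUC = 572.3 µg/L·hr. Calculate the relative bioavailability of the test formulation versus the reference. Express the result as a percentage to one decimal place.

F_rel = (AUC_test/D_test) / (AUC_ref/D_ref)
      = (572.3/25) / (1059/50)
      = 22.892 / 21.18 = 1.0808 = 108.08%

F_rel = 108.1%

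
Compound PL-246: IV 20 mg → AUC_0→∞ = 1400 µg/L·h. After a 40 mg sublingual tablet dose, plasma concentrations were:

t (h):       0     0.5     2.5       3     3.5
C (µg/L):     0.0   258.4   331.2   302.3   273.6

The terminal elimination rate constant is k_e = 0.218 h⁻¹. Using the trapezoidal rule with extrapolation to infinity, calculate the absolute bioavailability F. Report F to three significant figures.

F = 0.790

Trapezoidal AUC_0→3.5 (sublingual tablet):
  [0→0.5]: (0.0+258.4)/2 × 0.5 = 64.6
  [0.5→2.5]: (258.4+331.2)/2 × 2 = 589.6
  [2.5→3]: (331.2+302.3)/2 × 0.5 = 158.375
  [3→3.5]: (302.3+273.6)/2 × 0.5 = 143.975
  Sum = 956.55 µg/L·h
Tail: C_last/k_e = 273.6/0.218 = 1255.046
AUC_0→∞ (sublingual tablet) = 956.55 + 1255.046 = 2211.596 µg/L·h
F = (AUC_ev/D_ev)/(AUC_iv/D_iv) = (2211.596/40)/(1400/20) = 55.2899/70 = 0.7899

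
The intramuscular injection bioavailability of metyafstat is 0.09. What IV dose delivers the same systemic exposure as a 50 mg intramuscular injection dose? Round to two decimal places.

Systemic exposure from an extravascular dose = F × D_ev, so the equivalent IV dose is F × D_ev.
D_iv = F × D_ev = 0.09 × 50 = 4.5 mg

D_iv = 4.50 mg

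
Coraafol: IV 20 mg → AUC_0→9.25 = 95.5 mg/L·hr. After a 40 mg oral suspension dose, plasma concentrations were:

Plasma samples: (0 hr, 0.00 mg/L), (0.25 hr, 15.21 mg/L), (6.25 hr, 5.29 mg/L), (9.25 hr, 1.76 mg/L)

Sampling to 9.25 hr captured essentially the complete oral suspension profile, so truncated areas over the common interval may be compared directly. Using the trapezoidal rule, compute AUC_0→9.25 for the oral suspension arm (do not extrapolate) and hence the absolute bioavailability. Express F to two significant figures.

F = 0.39

Trapezoidal AUC_0→9.25 (oral suspension):
  [0→0.25]: (0.00+15.21)/2 × 0.25 = 1.90125
  [0.25→6.25]: (15.21+5.29)/2 × 6 = 61.5
  [6.25→9.25]: (5.29+1.76)/2 × 3 = 10.575
  Sum = 73.97625 mg/L·hr
F = (AUC_ev/D_ev)/(AUC_iv/D_iv) = (73.97625/40)/(95.5/20) = 1.84941/4.775 = 0.3873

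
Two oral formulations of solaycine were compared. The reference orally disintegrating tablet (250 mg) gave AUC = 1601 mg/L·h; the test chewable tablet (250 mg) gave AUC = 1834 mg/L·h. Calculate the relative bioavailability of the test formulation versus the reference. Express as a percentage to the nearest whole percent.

F_rel = (AUC_test/D_test) / (AUC_ref/D_ref)
      = (1834/250) / (1601/250)
      = 7.336 / 6.404 = 1.1455 = 114.55%

F_rel = 115%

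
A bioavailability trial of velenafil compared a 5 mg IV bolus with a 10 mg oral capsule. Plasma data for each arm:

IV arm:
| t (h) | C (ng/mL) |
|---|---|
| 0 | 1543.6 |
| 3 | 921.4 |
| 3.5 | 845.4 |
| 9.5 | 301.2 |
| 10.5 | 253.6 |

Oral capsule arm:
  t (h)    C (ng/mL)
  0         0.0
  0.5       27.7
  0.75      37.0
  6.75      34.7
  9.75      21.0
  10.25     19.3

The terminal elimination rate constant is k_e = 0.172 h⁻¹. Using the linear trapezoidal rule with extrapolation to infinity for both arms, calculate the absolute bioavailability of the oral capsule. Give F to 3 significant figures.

Trapezoidal AUC_0→10.5 (IV):
  [0→3]: (1543.6+921.4)/2 × 3 = 3697.5
  [3→3.5]: (921.4+845.4)/2 × 0.5 = 441.7
  [3.5→9.5]: (845.4+301.2)/2 × 6 = 3439.8
  [9.5→10.5]: (301.2+253.6)/2 × 1 = 277.4
  Sum = 7856.4 ng/mL·h
IV tail: 253.6/0.172 = 1474.419; AUC_iv,0→∞ = 7856.4 + 1474.419 = 9330.819 ng/mL·h
Trapezoidal AUC_0→10.25 (oral capsule):
  [0→0.5]: (0.0+27.7)/2 × 0.5 = 6.925
  [0.5→0.75]: (27.7+37.0)/2 × 0.25 = 8.0875
  [0.75→6.75]: (37.0+34.7)/2 × 6 = 215.1
  [6.75→9.75]: (34.7+21.0)/2 × 3 = 83.55
  [9.75→10.25]: (21.0+19.3)/2 × 0.5 = 10.075
  Sum = 323.7375 ng/mL·h
oral capsule tail: 19.3/0.172 = 112.209; AUC_ev,0→∞ = 323.7375 + 112.209 = 435.9465 ng/mL·h
F = (AUC_ev/D_ev)/(AUC_iv/D_iv) = (435.9465/10)/(9330.819/5) = 43.59465/1866.1638 = 0.0234

F = 0.0234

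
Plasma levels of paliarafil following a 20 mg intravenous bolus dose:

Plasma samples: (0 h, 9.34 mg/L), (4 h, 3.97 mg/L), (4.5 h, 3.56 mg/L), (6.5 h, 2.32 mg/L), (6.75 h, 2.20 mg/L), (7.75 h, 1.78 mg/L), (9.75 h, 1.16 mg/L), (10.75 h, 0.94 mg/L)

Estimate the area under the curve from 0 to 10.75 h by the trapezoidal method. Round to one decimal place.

Trapezoidal AUC_0→10.75:
  [0→4]: (9.34+3.97)/2 × 4 = 26.62
  [4→4.5]: (3.97+3.56)/2 × 0.5 = 1.8825
  [4.5→6.5]: (3.56+2.32)/2 × 2 = 5.88
  [6.5→6.75]: (2.32+2.20)/2 × 0.25 = 0.565
  [6.75→7.75]: (2.20+1.78)/2 × 1 = 1.99
  [7.75→9.75]: (1.78+1.16)/2 × 2 = 2.94
  [9.75→10.75]: (1.16+0.94)/2 × 1 = 1.05
  Sum = 40.9275 mg/L·h

AUC = 40.9 mg/L·h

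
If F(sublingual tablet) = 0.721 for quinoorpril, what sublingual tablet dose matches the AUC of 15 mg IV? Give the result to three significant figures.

For equal systemic exposure: F × D_ev = D_iv
D_ev = D_iv / F = 15 / 0.721 = 20.8044 mg

D_sublingual = 20.8 mg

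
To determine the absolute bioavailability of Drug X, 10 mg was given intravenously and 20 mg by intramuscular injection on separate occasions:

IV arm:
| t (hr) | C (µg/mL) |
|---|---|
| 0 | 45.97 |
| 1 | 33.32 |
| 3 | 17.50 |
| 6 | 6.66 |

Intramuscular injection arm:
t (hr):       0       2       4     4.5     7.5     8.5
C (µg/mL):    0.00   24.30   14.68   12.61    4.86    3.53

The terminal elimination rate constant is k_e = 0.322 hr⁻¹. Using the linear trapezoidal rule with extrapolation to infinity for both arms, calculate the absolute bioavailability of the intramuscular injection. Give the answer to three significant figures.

Trapezoidal AUC_0→6 (IV):
  [0→1]: (45.97+33.32)/2 × 1 = 39.645
  [1→3]: (33.32+17.50)/2 × 2 = 50.82
  [3→6]: (17.50+6.66)/2 × 3 = 36.24
  Sum = 126.705 µg/mL·hr
IV tail: 6.66/0.322 = 20.683; AUC_iv,0→∞ = 126.705 + 20.683 = 147.388 µg/mL·hr
Trapezoidal AUC_0→8.5 (intramuscular injection):
  [0→2]: (0.00+24.30)/2 × 2 = 24.3
  [2→4]: (24.30+14.68)/2 × 2 = 38.98
  [4→4.5]: (14.68+12.61)/2 × 0.5 = 6.8225
  [4.5→7.5]: (12.61+4.86)/2 × 3 = 26.205
  [7.5→8.5]: (4.86+3.53)/2 × 1 = 4.195
  Sum = 100.5025 µg/mL·hr
intramuscular injection tail: 3.53/0.322 = 10.963; AUC_ev,0→∞ = 100.5025 + 10.963 = 111.4655 µg/mL·hr
F = (AUC_ev/D_ev)/(AUC_iv/D_iv) = (111.4655/20)/(147.388/10) = 5.573275/14.7388 = 0.3781

F = 0.378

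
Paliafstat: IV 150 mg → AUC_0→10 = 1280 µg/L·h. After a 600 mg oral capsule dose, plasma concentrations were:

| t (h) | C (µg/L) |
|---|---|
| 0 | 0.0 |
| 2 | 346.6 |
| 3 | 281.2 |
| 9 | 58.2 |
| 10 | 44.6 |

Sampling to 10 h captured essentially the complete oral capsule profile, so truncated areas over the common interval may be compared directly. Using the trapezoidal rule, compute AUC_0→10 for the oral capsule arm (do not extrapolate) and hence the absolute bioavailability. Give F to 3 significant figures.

F = 0.338

Trapezoidal AUC_0→10 (oral capsule):
  [0→2]: (0.0+346.6)/2 × 2 = 346.6
  [2→3]: (346.6+281.2)/2 × 1 = 313.9
  [3→9]: (281.2+58.2)/2 × 6 = 1018.2
  [9→10]: (58.2+44.6)/2 × 1 = 51.4
  Sum = 1730.1 µg/L·h
F = (AUC_ev/D_ev)/(AUC_iv/D_iv) = (1730.1/600)/(1280/150) = 2.8835/8.53333 = 0.3379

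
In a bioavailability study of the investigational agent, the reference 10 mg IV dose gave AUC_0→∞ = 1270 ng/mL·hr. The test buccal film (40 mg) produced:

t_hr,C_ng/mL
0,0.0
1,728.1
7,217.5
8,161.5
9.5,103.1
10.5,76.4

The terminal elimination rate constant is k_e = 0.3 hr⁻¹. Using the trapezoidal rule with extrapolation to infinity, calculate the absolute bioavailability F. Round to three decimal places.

Trapezoidal AUC_0→10.5 (buccal film):
  [0→1]: (0.0+728.1)/2 × 1 = 364.05
  [1→7]: (728.1+217.5)/2 × 6 = 2836.8
  [7→8]: (217.5+161.5)/2 × 1 = 189.5
  [8→9.5]: (161.5+103.1)/2 × 1.5 = 198.45
  [9.5→10.5]: (103.1+76.4)/2 × 1 = 89.75
  Sum = 3678.55 ng/mL·hr
Tail: C_last/k_e = 76.4/0.3 = 254.667
AUC_0→∞ (buccal film) = 3678.55 + 254.667 = 3933.217 ng/mL·hr
F = (AUC_ev/D_ev)/(AUC_iv/D_iv) = (3933.217/40)/(1270/10) = 98.330425/127 = 0.7743

F = 0.774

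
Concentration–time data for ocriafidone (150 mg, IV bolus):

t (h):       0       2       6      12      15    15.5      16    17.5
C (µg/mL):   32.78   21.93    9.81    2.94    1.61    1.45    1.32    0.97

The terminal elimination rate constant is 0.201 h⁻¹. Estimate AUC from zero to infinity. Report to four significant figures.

AUC = 171.3 µg/mL·h

Trapezoidal AUC_0→17.5:
  [0→2]: (32.78+21.93)/2 × 2 = 54.71
  [2→6]: (21.93+9.81)/2 × 4 = 63.48
  [6→12]: (9.81+2.94)/2 × 6 = 38.25
  [12→15]: (2.94+1.61)/2 × 3 = 6.825
  [15→15.5]: (1.61+1.45)/2 × 0.5 = 0.765
  [15.5→16]: (1.45+1.32)/2 × 0.5 = 0.6925
  [16→17.5]: (1.32+0.97)/2 × 1.5 = 1.7175
  Sum = 166.44 µg/mL·h
Extrapolated tail: C_last / k_e = 0.97 / 0.201 = 4.826
AUC_0→∞ = 166.44 + 4.826 = 171.266 µg/mL·h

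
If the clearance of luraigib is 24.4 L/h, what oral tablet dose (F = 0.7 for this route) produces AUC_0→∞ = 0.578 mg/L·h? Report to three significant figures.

Dose = CL × AUC_0→∞ / F
     = 24.4 × 0.578 / 0.7 = 20.1474 mg

Dose = 20.1 mg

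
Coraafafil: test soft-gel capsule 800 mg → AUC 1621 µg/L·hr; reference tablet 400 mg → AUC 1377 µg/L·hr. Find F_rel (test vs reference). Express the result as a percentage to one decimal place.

F_rel = (AUC_test/D_test) / (AUC_ref/D_ref)
      = (1621/800) / (1377/400)
      = 2.02625 / 3.4425 = 0.5886 = 58.86%

F_rel = 58.9%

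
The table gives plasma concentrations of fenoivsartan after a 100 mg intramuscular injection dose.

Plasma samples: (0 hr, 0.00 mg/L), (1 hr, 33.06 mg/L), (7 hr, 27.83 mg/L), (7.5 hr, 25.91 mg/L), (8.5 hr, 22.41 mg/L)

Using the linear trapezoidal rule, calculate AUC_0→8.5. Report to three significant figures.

Trapezoidal AUC_0→8.5:
  [0→1]: (0.00+33.06)/2 × 1 = 16.53
  [1→7]: (33.06+27.83)/2 × 6 = 182.67
  [7→7.5]: (27.83+25.91)/2 × 0.5 = 13.435
  [7.5→8.5]: (25.91+22.41)/2 × 1 = 24.16
  Sum = 236.795 mg/L·hr

AUC = 237 mg/L·hr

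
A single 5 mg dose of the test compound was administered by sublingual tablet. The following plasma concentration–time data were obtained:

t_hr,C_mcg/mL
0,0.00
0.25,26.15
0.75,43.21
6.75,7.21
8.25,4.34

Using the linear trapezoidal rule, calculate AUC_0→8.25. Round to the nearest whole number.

AUC = 181 mcg/mL·hr

Trapezoidal AUC_0→8.25:
  [0→0.25]: (0.00+26.15)/2 × 0.25 = 3.26875
  [0.25→0.75]: (26.15+43.21)/2 × 0.5 = 17.34
  [0.75→6.75]: (43.21+7.21)/2 × 6 = 151.26
  [6.75→8.25]: (7.21+4.34)/2 × 1.5 = 8.6625
  Sum = 180.53125 mcg/mL·hr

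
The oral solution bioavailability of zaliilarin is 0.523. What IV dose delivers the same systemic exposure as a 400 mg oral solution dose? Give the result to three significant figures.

D_iv = 209 mg

Systemic exposure from an extravascular dose = F × D_ev, so the equivalent IV dose is F × D_ev.
D_iv = F × D_ev = 0.523 × 400 = 209.2 mg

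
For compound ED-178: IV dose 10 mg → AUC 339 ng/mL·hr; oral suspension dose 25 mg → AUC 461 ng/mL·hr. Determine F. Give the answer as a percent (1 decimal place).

F = 54.4%

F = (AUC_ev / D_ev) / (AUC_iv / D_iv)
  = (461/25) / (339/10)
  = 18.44 / 33.9 = 0.5440
  = 54.40%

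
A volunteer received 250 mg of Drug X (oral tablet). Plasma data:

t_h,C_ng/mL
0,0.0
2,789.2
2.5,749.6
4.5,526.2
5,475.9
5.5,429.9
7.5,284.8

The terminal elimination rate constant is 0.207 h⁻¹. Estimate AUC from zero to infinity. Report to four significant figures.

Trapezoidal AUC_0→7.5:
  [0→2]: (0.0+789.2)/2 × 2 = 789.2
  [2→2.5]: (789.2+749.6)/2 × 0.5 = 384.7
  [2.5→4.5]: (749.6+526.2)/2 × 2 = 1275.8
  [4.5→5]: (526.2+475.9)/2 × 0.5 = 250.525
  [5→5.5]: (475.9+429.9)/2 × 0.5 = 226.45
  [5.5→7.5]: (429.9+284.8)/2 × 2 = 714.7
  Sum = 3641.375 ng/mL·h
Extrapolated tail: C_last / k_e = 284.8 / 0.207 = 1375.845
AUC_0→∞ = 3641.375 + 1375.845 = 5017.22 ng/mL·h

AUC = 5017 ng/mL·h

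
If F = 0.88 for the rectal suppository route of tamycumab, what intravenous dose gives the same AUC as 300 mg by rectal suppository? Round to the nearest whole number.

D_iv = 264 mg

Systemic exposure from an extravascular dose = F × D_ev, so the equivalent IV dose is F × D_ev.
D_iv = F × D_ev = 0.88 × 300 = 264 mg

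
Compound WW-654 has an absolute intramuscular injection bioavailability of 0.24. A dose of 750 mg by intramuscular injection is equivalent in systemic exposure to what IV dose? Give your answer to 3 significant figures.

Systemic exposure from an extravascular dose = F × D_ev, so the equivalent IV dose is F × D_ev.
D_iv = F × D_ev = 0.24 × 750 = 180 mg

D_iv = 180 mg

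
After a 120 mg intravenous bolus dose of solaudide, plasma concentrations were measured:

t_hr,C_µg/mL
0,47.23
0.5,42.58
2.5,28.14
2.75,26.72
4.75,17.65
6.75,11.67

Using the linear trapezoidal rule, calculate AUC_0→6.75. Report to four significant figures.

Trapezoidal AUC_0→6.75:
  [0→0.5]: (47.23+42.58)/2 × 0.5 = 22.4525
  [0.5→2.5]: (42.58+28.14)/2 × 2 = 70.72
  [2.5→2.75]: (28.14+26.72)/2 × 0.25 = 6.8575
  [2.75→4.75]: (26.72+17.65)/2 × 2 = 44.37
  [4.75→6.75]: (17.65+11.67)/2 × 2 = 29.32
  Sum = 173.72 µg/mL·hr

AUC = 173.7 µg/mL·hr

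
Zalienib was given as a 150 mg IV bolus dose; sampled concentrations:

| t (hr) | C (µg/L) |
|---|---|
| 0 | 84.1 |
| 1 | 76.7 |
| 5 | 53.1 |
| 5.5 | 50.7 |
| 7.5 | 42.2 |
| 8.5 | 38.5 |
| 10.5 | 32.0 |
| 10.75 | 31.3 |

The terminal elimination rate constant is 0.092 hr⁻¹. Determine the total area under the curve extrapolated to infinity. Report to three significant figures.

Trapezoidal AUC_0→10.75:
  [0→1]: (84.1+76.7)/2 × 1 = 80.4
  [1→5]: (76.7+53.1)/2 × 4 = 259.6
  [5→5.5]: (53.1+50.7)/2 × 0.5 = 25.95
  [5.5→7.5]: (50.7+42.2)/2 × 2 = 92.9
  [7.5→8.5]: (42.2+38.5)/2 × 1 = 40.35
  [8.5→10.5]: (38.5+32.0)/2 × 2 = 70.5
  [10.5→10.75]: (32.0+31.3)/2 × 0.25 = 7.9125
  Sum = 577.6125 µg/L·hr
Extrapolated tail: C_last / k_e = 31.3 / 0.092 = 340.217
AUC_0→∞ = 577.6125 + 340.217 = 917.8295 µg/L·hr

AUC = 918 µg/L·hr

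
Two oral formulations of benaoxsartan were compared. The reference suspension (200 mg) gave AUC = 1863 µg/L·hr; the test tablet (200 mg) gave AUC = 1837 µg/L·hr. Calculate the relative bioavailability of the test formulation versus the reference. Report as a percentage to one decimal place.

F_rel = 98.6%

F_rel = (AUC_test/D_test) / (AUC_ref/D_ref)
      = (1837/200) / (1863/200)
      = 9.185 / 9.315 = 0.9860 = 98.60%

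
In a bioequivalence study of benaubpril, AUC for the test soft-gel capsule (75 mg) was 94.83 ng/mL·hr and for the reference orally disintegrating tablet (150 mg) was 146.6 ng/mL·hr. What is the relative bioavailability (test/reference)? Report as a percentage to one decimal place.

F_rel = (AUC_test/D_test) / (AUC_ref/D_ref)
      = (94.83/75) / (146.6/150)
      = 1.2644 / 0.977333 = 1.2937 = 129.37%

F_rel = 129.4%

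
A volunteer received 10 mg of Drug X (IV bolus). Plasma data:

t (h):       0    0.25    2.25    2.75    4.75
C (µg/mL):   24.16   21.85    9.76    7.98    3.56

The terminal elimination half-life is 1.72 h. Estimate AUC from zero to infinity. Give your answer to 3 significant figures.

Trapezoidal AUC_0→4.75:
  [0→0.25]: (24.16+21.85)/2 × 0.25 = 5.75125
  [0.25→2.25]: (21.85+9.76)/2 × 2 = 31.61
  [2.25→2.75]: (9.76+7.98)/2 × 0.5 = 4.435
  [2.75→4.75]: (7.98+3.56)/2 × 2 = 11.54
  Sum = 53.33625 µg/mL·h
k_e = ln2 / t½ = 0.693147 / 1.72 = 0.4030 h^-1
Extrapolated tail: C_last / k_e = 3.56 / 0.403 = 8.834
AUC_0→∞ = 53.33625 + 8.834 = 62.17025 µg/mL·h

AUC = 62.2 µg/mL·h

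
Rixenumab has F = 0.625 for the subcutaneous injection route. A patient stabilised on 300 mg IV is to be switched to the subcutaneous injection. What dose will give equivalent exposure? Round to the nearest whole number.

D_subcutaneous = 480 mg

For equal systemic exposure: F × D_ev = D_iv
D_ev = D_iv / F = 300 / 0.625 = 480 mg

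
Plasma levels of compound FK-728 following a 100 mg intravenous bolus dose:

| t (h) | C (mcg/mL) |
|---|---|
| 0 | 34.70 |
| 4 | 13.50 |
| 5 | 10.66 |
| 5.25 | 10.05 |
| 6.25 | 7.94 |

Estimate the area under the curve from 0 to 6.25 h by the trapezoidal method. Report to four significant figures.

AUC = 120.1 mcg/mL·h

Trapezoidal AUC_0→6.25:
  [0→4]: (34.70+13.50)/2 × 4 = 96.4
  [4→5]: (13.50+10.66)/2 × 1 = 12.08
  [5→5.25]: (10.66+10.05)/2 × 0.25 = 2.58875
  [5.25→6.25]: (10.05+7.94)/2 × 1 = 8.995
  Sum = 120.06375 mcg/mL·h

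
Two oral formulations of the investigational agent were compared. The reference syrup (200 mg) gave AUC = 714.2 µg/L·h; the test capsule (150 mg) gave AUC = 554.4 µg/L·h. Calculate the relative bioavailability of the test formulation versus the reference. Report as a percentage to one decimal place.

F_rel = (AUC_test/D_test) / (AUC_ref/D_ref)
      = (554.4/150) / (714.2/200)
      = 3.696 / 3.571 = 1.0350 = 103.50%

F_rel = 103.5%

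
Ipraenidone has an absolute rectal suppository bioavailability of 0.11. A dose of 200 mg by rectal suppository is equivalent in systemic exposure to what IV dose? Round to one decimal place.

Systemic exposure from an extravascular dose = F × D_ev, so the equivalent IV dose is F × D_ev.
D_iv = F × D_ev = 0.11 × 200 = 22 mg

D_iv = 22.0 mg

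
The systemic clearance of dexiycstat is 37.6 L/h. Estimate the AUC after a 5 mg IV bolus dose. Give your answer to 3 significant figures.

AUC_0→∞ = Dose_iv / CL
        = 5 / 37.6 = 0.132979 mg/L·h

AUC = 0.133 mg/L·h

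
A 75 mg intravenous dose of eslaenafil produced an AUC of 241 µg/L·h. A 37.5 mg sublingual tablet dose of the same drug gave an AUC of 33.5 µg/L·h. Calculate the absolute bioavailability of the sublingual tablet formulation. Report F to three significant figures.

F = (AUC_ev / D_ev) / (AUC_iv / D_iv)
  = (33.5/37.5) / (241/75)
  = 0.893333 / 3.21333 = 0.2780

F = 0.278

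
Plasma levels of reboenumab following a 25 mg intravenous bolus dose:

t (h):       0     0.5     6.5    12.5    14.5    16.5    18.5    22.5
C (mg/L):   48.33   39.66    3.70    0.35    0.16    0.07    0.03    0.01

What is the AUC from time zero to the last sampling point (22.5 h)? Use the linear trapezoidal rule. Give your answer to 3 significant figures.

AUC = 165 mg/L·h

Trapezoidal AUC_0→22.5:
  [0→0.5]: (48.33+39.66)/2 × 0.5 = 21.9975
  [0.5→6.5]: (39.66+3.70)/2 × 6 = 130.08
  [6.5→12.5]: (3.70+0.35)/2 × 6 = 12.15
  [12.5→14.5]: (0.35+0.16)/2 × 2 = 0.51
  [14.5→16.5]: (0.16+0.07)/2 × 2 = 0.23
  [16.5→18.5]: (0.07+0.03)/2 × 2 = 0.1
  [18.5→22.5]: (0.03+0.01)/2 × 4 = 0.08
  Sum = 165.1475 mg/L·h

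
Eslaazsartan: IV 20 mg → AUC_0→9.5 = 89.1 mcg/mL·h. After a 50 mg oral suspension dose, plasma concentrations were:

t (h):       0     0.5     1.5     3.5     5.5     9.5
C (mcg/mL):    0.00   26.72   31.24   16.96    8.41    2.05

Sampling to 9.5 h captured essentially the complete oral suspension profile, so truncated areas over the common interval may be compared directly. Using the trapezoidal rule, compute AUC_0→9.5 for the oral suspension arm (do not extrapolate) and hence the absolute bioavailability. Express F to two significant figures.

Trapezoidal AUC_0→9.5 (oral suspension):
  [0→0.5]: (0.00+26.72)/2 × 0.5 = 6.68
  [0.5→1.5]: (26.72+31.24)/2 × 1 = 28.98
  [1.5→3.5]: (31.24+16.96)/2 × 2 = 48.2
  [3.5→5.5]: (16.96+8.41)/2 × 2 = 25.37
  [5.5→9.5]: (8.41+2.05)/2 × 4 = 20.92
  Sum = 130.15 mcg/mL·h
F = (AUC_ev/D_ev)/(AUC_iv/D_iv) = (130.15/50)/(89.1/20) = 2.603/4.455 = 0.5843

F = 0.58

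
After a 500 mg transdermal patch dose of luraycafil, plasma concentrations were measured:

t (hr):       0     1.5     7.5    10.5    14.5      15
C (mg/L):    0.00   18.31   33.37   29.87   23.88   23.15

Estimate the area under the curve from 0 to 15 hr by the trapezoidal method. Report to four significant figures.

Trapezoidal AUC_0→15:
  [0→1.5]: (0.00+18.31)/2 × 1.5 = 13.7325
  [1.5→7.5]: (18.31+33.37)/2 × 6 = 155.04
  [7.5→10.5]: (33.37+29.87)/2 × 3 = 94.86
  [10.5→14.5]: (29.87+23.88)/2 × 4 = 107.5
  [14.5→15]: (23.88+23.15)/2 × 0.5 = 11.7575
  Sum = 382.89 mg/L·hr

AUC = 382.9 mg/L·hr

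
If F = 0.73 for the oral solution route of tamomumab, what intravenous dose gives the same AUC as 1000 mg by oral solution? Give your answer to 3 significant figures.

Systemic exposure from an extravascular dose = F × D_ev, so the equivalent IV dose is F × D_ev.
D_iv = F × D_ev = 0.73 × 1000 = 730 mg

D_iv = 730 mg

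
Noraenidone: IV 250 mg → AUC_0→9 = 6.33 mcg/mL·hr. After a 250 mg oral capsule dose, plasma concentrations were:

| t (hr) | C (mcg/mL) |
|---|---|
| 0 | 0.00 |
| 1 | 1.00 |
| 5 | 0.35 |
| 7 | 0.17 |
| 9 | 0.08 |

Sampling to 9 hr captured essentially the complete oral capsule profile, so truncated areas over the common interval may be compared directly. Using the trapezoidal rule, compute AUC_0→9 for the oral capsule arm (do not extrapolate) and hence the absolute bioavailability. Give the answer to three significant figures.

Trapezoidal AUC_0→9 (oral capsule):
  [0→1]: (0.00+1.00)/2 × 1 = 0.5
  [1→5]: (1.00+0.35)/2 × 4 = 2.7
  [5→7]: (0.35+0.17)/2 × 2 = 0.52
  [7→9]: (0.17+0.08)/2 × 2 = 0.25
  Sum = 3.97 mcg/mL·hr
F = (AUC_ev/D_ev)/(AUC_iv/D_iv) = (3.97/250)/(6.33/250) = 0.01588/0.02532 = 0.6272

F = 0.627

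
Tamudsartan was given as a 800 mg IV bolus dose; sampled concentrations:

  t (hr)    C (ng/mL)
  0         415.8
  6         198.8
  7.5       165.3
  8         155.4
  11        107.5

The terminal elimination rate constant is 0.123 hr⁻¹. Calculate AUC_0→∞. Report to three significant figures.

AUC = 3470 ng/mL·hr

Trapezoidal AUC_0→11:
  [0→6]: (415.8+198.8)/2 × 6 = 1843.8
  [6→7.5]: (198.8+165.3)/2 × 1.5 = 273.075
  [7.5→8]: (165.3+155.4)/2 × 0.5 = 80.175
  [8→11]: (155.4+107.5)/2 × 3 = 394.35
  Sum = 2591.4 ng/mL·hr
Extrapolated tail: C_last / k_e = 107.5 / 0.123 = 873.984
AUC_0→∞ = 2591.4 + 873.984 = 3465.384 ng/mL·hr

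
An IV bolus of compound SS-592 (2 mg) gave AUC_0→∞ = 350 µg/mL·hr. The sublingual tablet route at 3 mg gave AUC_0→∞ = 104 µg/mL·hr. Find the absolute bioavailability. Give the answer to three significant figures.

F = 0.198

F = (AUC_ev / D_ev) / (AUC_iv / D_iv)
  = (104/3) / (350/2)
  = 34.6667 / 175 = 0.1981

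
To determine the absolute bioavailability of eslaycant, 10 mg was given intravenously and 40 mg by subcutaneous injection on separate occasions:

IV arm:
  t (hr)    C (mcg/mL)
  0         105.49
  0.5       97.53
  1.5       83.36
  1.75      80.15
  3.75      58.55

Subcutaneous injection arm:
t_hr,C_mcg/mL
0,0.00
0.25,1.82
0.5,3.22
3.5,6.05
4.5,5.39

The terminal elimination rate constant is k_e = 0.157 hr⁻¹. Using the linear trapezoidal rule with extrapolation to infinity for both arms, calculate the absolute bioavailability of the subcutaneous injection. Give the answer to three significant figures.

F = 0.0204

Trapezoidal AUC_0→3.75 (IV):
  [0→0.5]: (105.49+97.53)/2 × 0.5 = 50.755
  [0.5→1.5]: (97.53+83.36)/2 × 1 = 90.445
  [1.5→1.75]: (83.36+80.15)/2 × 0.25 = 20.43875
  [1.75→3.75]: (80.15+58.55)/2 × 2 = 138.7
  Sum = 300.33875 mcg/mL·hr
IV tail: 58.55/0.157 = 372.930; AUC_iv,0→∞ = 300.33875 + 372.930 = 673.26875 mcg/mL·hr
Trapezoidal AUC_0→4.5 (subcutaneous injection):
  [0→0.25]: (0.00+1.82)/2 × 0.25 = 0.2275
  [0.25→0.5]: (1.82+3.22)/2 × 0.25 = 0.63
  [0.5→3.5]: (3.22+6.05)/2 × 3 = 13.905
  [3.5→4.5]: (6.05+5.39)/2 × 1 = 5.72
  Sum = 20.4825 mcg/mL·hr
subcutaneous injection tail: 5.39/0.157 = 34.331; AUC_ev,0→∞ = 20.4825 + 34.331 = 54.8135 mcg/mL·hr
F = (AUC_ev/D_ev)/(AUC_iv/D_iv) = (54.8135/40)/(673.26875/10) = 1.3703375/67.326875 = 0.0204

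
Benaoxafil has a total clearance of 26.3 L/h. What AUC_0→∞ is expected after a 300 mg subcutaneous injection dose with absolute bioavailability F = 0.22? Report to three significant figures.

AUC_0→∞ = F × Dose / CL
        = 0.22 × 300 / 26.3 = 2.50951 mg/L·h

AUC = 2.51 mg/L·h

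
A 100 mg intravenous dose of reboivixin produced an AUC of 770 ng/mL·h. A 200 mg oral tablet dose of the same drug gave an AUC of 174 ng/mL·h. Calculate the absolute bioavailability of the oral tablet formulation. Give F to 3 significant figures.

F = 0.113

F = (AUC_ev / D_ev) / (AUC_iv / D_iv)
  = (174/200) / (770/100)
  = 0.87 / 7.7 = 0.1130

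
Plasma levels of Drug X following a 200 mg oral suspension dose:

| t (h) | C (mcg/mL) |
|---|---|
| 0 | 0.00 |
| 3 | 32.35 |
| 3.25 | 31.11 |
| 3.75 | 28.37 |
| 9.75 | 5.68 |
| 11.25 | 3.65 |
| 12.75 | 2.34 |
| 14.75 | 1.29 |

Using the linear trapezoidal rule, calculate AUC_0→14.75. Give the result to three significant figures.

AUC = 189 mcg/mL·h

Trapezoidal AUC_0→14.75:
  [0→3]: (0.00+32.35)/2 × 3 = 48.525
  [3→3.25]: (32.35+31.11)/2 × 0.25 = 7.9325
  [3.25→3.75]: (31.11+28.37)/2 × 0.5 = 14.87
  [3.75→9.75]: (28.37+5.68)/2 × 6 = 102.15
  [9.75→11.25]: (5.68+3.65)/2 × 1.5 = 6.9975
  [11.25→12.75]: (3.65+2.34)/2 × 1.5 = 4.4925
  [12.75→14.75]: (2.34+1.29)/2 × 2 = 3.63
  Sum = 188.5975 mcg/mL·h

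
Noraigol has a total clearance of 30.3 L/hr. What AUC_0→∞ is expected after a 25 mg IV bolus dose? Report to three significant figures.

AUC_0→∞ = Dose_iv / CL
        = 25 / 30.3 = 0.825083 mg/L·hr

AUC = 0.825 mg/L·hr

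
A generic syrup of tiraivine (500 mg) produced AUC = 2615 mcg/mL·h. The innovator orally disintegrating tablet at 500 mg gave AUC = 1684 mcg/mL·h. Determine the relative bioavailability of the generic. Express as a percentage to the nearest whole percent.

F_rel = (AUC_test/D_test) / (AUC_ref/D_ref)
      = (2615/500) / (1684/500)
      = 5.23 / 3.368 = 1.5529 = 155.29%

F_rel = 155%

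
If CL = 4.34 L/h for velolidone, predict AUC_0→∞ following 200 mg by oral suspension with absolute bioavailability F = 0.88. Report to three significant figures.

AUC_0→∞ = F × Dose / CL
        = 0.88 × 200 / 4.34 = 40.553 mg/L·h

AUC = 40.6 mg/L·h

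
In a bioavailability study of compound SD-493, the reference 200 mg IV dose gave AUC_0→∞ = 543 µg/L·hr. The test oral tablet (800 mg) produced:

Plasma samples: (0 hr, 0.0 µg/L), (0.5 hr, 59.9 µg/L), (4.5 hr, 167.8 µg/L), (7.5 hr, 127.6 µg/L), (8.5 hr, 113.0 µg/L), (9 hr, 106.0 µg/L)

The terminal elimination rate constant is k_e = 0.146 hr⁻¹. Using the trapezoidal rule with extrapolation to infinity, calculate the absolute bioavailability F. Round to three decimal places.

Trapezoidal AUC_0→9 (oral tablet):
  [0→0.5]: (0.0+59.9)/2 × 0.5 = 14.975
  [0.5→4.5]: (59.9+167.8)/2 × 4 = 455.4
  [4.5→7.5]: (167.8+127.6)/2 × 3 = 443.1
  [7.5→8.5]: (127.6+113.0)/2 × 1 = 120.3
  [8.5→9]: (113.0+106.0)/2 × 0.5 = 54.75
  Sum = 1088.525 µg/L·hr
Tail: C_last/k_e = 106.0/0.146 = 726.027
AUC_0→∞ (oral tablet) = 1088.525 + 726.027 = 1814.552 µg/L·hr
F = (AUC_ev/D_ev)/(AUC_iv/D_iv) = (1814.552/800)/(543/200) = 2.26819/2.715 = 0.8354

F = 0.835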